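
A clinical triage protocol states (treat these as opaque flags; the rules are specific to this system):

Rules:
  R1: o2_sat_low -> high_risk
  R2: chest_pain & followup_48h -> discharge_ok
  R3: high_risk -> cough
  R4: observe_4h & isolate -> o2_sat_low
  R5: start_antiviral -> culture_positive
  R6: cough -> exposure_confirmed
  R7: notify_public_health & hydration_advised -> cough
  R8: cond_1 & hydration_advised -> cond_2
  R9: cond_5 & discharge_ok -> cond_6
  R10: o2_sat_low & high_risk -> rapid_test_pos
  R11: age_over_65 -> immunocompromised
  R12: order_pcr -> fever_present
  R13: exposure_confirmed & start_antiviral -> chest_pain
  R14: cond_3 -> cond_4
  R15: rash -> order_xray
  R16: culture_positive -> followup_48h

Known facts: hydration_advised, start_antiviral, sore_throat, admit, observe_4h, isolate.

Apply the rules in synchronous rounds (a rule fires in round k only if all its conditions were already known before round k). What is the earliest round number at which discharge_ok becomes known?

6

Round 1 fires R4, R5, giving o2_sat_low, culture_positive.
Round 2 fires R1, R16, giving high_risk, followup_48h.
Round 3 fires R3, R10, giving cough, rapid_test_pos.
Round 4 fires R6, giving exposure_confirmed.
Round 5 fires R13, giving chest_pain.
Round 6 fires R2, giving discharge_ok.
discharge_ok first appears in round 6.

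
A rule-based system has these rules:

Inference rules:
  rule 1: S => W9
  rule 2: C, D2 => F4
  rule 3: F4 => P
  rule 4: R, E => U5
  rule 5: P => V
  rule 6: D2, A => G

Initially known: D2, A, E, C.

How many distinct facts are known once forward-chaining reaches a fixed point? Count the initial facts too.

Round 1 fires rule 2, rule 6, giving F4, G.
Round 2 fires rule 3, giving P.
Round 3 fires rule 5, giving V.
Closure: {A, C, D2, E, F4, G, P, V} — 8 facts.

8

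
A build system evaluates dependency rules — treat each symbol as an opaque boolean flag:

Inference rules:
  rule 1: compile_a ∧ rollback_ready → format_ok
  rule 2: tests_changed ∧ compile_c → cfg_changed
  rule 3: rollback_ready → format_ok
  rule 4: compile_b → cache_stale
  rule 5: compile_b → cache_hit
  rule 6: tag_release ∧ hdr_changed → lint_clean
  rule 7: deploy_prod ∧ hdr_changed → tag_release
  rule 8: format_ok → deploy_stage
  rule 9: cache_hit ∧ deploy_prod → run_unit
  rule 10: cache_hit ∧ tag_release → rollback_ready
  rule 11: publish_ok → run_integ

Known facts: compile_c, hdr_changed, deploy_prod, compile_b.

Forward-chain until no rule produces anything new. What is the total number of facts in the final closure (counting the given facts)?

12

[1] rule 4 [compile_b → cache_stale]; rule 5 [compile_b → cache_hit]; rule 7 [deploy_prod ∧ hdr_changed → tag_release]. ⇒ new: cache_stale, cache_hit, tag_release.
[2] rule 6 [tag_release ∧ hdr_changed → lint_clean]; rule 9 [cache_hit ∧ deploy_prod → run_unit]; rule 10 [cache_hit ∧ tag_release → rollback_ready]. ⇒ new: lint_clean, run_unit, rollback_ready.
[3] rule 3 [rollback_ready → format_ok]. ⇒ new: format_ok.
[4] rule 8 [format_ok → deploy_stage]. ⇒ new: deploy_stage.
Closure: {cache_hit, cache_stale, compile_b, compile_c, deploy_prod, deploy_stage, format_ok, hdr_changed, lint_clean, rollback_ready, run_unit, tag_release} — 12 facts.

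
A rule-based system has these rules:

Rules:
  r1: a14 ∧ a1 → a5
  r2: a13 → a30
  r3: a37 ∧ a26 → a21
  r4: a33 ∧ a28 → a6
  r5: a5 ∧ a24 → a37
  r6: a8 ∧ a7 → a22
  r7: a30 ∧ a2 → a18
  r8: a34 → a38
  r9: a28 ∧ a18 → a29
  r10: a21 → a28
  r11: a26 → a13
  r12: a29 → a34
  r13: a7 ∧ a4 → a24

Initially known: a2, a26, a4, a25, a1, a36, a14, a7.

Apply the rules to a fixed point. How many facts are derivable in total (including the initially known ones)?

19

[1] r1 [a14 ∧ a1 → a5]; r11 [a26 → a13]; r13 [a7 ∧ a4 → a24]. ⇒ new: a5, a13, a24.
[2] r2 [a13 → a30]; r5 [a5 ∧ a24 → a37]. ⇒ new: a30, a37.
[3] r3 [a37 ∧ a26 → a21]; r7 [a30 ∧ a2 → a18]. ⇒ new: a21, a18.
[4] r10 [a21 → a28]. ⇒ new: a28.
[5] r9 [a28 ∧ a18 → a29]. ⇒ new: a29.
[6] r12 [a29 → a34]. ⇒ new: a34.
[7] r8 [a34 → a38]. ⇒ new: a38.
Closure: {a1, a13, a14, a18, a2, a21, a24, a25, a26, a28, a29, a30, a34, a36, a37, a38, a4, a5, a7} — 19 facts.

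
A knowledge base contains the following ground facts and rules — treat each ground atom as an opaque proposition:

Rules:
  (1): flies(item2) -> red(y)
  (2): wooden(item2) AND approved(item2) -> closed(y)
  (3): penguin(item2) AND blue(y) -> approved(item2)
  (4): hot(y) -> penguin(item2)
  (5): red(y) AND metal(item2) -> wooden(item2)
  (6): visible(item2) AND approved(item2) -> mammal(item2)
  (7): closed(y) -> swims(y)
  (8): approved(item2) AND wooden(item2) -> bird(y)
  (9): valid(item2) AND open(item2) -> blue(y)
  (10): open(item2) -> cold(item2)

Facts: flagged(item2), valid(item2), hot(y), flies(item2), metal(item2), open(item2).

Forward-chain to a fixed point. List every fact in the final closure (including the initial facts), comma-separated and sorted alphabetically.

approved(item2), bird(y), blue(y), closed(y), cold(item2), flagged(item2), flies(item2), hot(y), metal(item2), open(item2), penguin(item2), red(y), swims(y), valid(item2), wooden(item2)

Round 1: (1) [flies(item2) -> red(y)]; (4) [hot(y) -> penguin(item2)]; (9) [valid(item2) AND open(item2) -> blue(y)]; (10) [open(item2) -> cold(item2)]. New: red(y), penguin(item2), blue(y), cold(item2).
Round 2: (3) [penguin(item2) AND blue(y) -> approved(item2)]; (5) [red(y) AND metal(item2) -> wooden(item2)]. New: approved(item2), wooden(item2).
Round 3: (2) [wooden(item2) AND approved(item2) -> closed(y)]; (8) [approved(item2) AND wooden(item2) -> bird(y)]. New: closed(y), bird(y).
Round 4: (7) [closed(y) -> swims(y)]. New: swims(y).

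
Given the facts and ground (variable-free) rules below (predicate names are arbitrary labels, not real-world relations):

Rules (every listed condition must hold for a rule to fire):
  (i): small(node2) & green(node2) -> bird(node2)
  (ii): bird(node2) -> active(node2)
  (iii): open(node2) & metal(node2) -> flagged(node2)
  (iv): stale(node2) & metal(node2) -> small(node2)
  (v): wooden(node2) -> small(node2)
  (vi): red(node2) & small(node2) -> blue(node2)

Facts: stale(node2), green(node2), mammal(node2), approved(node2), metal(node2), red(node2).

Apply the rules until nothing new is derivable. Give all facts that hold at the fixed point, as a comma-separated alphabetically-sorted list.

active(node2), approved(node2), bird(node2), blue(node2), green(node2), mammal(node2), metal(node2), red(node2), small(node2), stale(node2)

Round 1: (iv) [stale(node2) & metal(node2) -> small(node2)]. New: small(node2).
Round 2: (i) [small(node2) & green(node2) -> bird(node2)]; (vi) [red(node2) & small(node2) -> blue(node2)]. New: bird(node2), blue(node2).
Round 3: (ii) [bird(node2) -> active(node2)]. New: active(node2).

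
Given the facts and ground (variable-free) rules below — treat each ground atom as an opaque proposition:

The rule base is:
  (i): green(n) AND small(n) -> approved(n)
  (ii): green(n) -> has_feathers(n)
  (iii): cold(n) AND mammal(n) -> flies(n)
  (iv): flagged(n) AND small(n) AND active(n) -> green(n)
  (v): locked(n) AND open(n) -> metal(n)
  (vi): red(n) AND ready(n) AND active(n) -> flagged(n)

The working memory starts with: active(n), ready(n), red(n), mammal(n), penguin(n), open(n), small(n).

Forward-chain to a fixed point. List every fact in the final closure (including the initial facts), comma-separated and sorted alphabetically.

[1] (vi) [red(n) AND ready(n) AND active(n) -> flagged(n)]. ⇒ new: flagged(n).
[2] (iv) [flagged(n) AND small(n) AND active(n) -> green(n)]. ⇒ new: green(n).
[3] (i) [green(n) AND small(n) -> approved(n)]; (ii) [green(n) -> has_feathers(n)]. ⇒ new: approved(n), has_feathers(n).

active(n), approved(n), flagged(n), green(n), has_feathers(n), mammal(n), open(n), penguin(n), ready(n), red(n), small(n)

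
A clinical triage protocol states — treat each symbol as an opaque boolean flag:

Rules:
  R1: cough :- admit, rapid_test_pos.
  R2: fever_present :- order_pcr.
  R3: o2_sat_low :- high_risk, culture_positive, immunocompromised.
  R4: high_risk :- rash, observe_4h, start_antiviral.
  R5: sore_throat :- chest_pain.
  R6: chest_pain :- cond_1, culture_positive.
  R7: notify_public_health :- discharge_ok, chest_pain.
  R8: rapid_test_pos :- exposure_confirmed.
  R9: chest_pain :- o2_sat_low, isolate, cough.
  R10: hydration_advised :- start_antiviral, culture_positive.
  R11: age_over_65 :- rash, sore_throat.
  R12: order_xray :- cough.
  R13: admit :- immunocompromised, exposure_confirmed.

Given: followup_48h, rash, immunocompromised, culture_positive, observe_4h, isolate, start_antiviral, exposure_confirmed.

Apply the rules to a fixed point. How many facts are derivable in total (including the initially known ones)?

Round 1: R4 [high_risk :- rash, observe_4h, start_antiviral.]; R8 [rapid_test_pos :- exposure_confirmed.]; R10 [hydration_advised :- start_antiviral, culture_positive.]; R13 [admit :- immunocompromised, exposure_confirmed.]. New: high_risk, rapid_test_pos, hydration_advised, admit.
Round 2: R1 [cough :- admit, rapid_test_pos.]; R3 [o2_sat_low :- high_risk, culture_positive, immunocompromised.]. New: cough, o2_sat_low.
Round 3: R9 [chest_pain :- o2_sat_low, isolate, cough.]; R12 [order_xray :- cough.]. New: chest_pain, order_xray.
Round 4: R5 [sore_throat :- chest_pain.]. New: sore_throat.
Round 5: R11 [age_over_65 :- rash, sore_throat.]. New: age_over_65.
Closure: {admit, age_over_65, chest_pain, cough, culture_positive, exposure_confirmed, followup_48h, high_risk, hydration_advised, immunocompromised, isolate, o2_sat_low, observe_4h, order_xray, rapid_test_pos, rash, sore_throat, start_antiviral} — 18 facts.

18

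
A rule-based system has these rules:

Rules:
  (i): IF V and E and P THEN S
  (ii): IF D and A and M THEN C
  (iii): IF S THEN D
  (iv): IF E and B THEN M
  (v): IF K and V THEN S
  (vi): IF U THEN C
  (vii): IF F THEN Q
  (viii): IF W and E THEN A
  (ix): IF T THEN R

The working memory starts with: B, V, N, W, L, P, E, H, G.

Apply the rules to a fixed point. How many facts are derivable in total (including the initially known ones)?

14

Round 1 — (i), (iv), (viii), derive S, M, A.
Round 2 — (iii), derive D.
Round 3 — (ii), derive C.
Closure: {A, B, C, D, E, G, H, L, M, N, P, S, V, W} — 14 facts.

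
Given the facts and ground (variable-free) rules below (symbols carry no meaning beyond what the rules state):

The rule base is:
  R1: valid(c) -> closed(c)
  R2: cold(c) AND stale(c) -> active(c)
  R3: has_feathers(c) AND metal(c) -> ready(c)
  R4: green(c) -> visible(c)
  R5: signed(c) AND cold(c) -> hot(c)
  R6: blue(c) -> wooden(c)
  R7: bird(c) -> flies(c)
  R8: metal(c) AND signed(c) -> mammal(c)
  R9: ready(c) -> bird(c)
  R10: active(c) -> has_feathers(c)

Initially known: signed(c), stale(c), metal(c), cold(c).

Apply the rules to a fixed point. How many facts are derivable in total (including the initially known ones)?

Round 1 fires R2, R5, R8, giving active(c), hot(c), mammal(c).
Round 2 fires R10, giving has_feathers(c).
Round 3 fires R3, giving ready(c).
Round 4 fires R9, giving bird(c).
Round 5 fires R7, giving flies(c).
Closure: {active(c), bird(c), cold(c), flies(c), has_feathers(c), hot(c), mammal(c), metal(c), ready(c), signed(c), stale(c)} — 11 facts.

11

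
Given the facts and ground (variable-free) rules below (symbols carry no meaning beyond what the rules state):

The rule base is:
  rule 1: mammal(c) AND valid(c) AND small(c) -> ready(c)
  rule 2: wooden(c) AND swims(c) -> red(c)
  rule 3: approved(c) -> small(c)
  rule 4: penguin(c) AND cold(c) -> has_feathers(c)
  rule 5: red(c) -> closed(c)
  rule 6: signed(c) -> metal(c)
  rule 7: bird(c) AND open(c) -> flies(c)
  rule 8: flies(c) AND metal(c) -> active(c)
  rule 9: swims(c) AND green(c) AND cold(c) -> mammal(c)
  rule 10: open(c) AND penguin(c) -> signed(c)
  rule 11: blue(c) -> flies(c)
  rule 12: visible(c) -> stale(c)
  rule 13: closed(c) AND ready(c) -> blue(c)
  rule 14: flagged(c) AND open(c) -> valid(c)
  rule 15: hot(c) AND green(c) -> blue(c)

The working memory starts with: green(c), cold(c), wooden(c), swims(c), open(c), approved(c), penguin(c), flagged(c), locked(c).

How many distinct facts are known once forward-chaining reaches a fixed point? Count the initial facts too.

Round 1: rule 2 [wooden(c) AND swims(c) -> red(c)]; rule 3 [approved(c) -> small(c)]; rule 4 [penguin(c) AND cold(c) -> has_feathers(c)]; rule 9 [swims(c) AND green(c) AND cold(c) -> mammal(c)]; rule 10 [open(c) AND penguin(c) -> signed(c)]; rule 14 [flagged(c) AND open(c) -> valid(c)]. Adds red(c), small(c), has_feathers(c), mammal(c), signed(c), valid(c).
Round 2: rule 1 [mammal(c) AND valid(c) AND small(c) -> ready(c)]; rule 5 [red(c) -> closed(c)]; rule 6 [signed(c) -> metal(c)]. Adds ready(c), closed(c), metal(c).
Round 3: rule 13 [closed(c) AND ready(c) -> blue(c)]. Adds blue(c).
Round 4: rule 11 [blue(c) -> flies(c)]. Adds flies(c).
Round 5: rule 8 [flies(c) AND metal(c) -> active(c)]. Adds active(c).
Closure: {active(c), approved(c), blue(c), closed(c), cold(c), flagged(c), flies(c), green(c), has_feathers(c), locked(c), mammal(c), metal(c), open(c), penguin(c), ready(c), red(c), signed(c), small(c), swims(c), valid(c), wooden(c)} — 21 facts.

21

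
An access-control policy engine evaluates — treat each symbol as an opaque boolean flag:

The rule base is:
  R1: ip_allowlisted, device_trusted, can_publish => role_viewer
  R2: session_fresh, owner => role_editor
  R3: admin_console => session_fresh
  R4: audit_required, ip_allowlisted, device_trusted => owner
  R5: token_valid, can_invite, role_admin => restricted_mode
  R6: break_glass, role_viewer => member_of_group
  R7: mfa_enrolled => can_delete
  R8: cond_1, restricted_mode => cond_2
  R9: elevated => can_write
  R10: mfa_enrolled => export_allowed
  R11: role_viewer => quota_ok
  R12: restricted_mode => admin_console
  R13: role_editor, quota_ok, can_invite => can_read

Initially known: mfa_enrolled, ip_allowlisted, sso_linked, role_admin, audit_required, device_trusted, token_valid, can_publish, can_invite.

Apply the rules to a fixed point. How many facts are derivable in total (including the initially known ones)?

Round 1: R1 [ip_allowlisted, device_trusted, can_publish => role_viewer]; R4 [audit_required, ip_allowlisted, device_trusted => owner]; R5 [token_valid, can_invite, role_admin => restricted_mode]; R7 [mfa_enrolled => can_delete]; R10 [mfa_enrolled => export_allowed]. New: role_viewer, owner, restricted_mode, can_delete, export_allowed.
Round 2: R11 [role_viewer => quota_ok]; R12 [restricted_mode => admin_console]. New: quota_ok, admin_console.
Round 3: R3 [admin_console => session_fresh]. New: session_fresh.
Round 4: R2 [session_fresh, owner => role_editor]. New: role_editor.
Round 5: R13 [role_editor, quota_ok, can_invite => can_read]. New: can_read.
Closure: {admin_console, audit_required, can_delete, can_invite, can_publish, can_read, device_trusted, export_allowed, ip_allowlisted, mfa_enrolled, owner, quota_ok, restricted_mode, role_admin, role_editor, role_viewer, session_fresh, sso_linked, token_valid} — 19 facts.

19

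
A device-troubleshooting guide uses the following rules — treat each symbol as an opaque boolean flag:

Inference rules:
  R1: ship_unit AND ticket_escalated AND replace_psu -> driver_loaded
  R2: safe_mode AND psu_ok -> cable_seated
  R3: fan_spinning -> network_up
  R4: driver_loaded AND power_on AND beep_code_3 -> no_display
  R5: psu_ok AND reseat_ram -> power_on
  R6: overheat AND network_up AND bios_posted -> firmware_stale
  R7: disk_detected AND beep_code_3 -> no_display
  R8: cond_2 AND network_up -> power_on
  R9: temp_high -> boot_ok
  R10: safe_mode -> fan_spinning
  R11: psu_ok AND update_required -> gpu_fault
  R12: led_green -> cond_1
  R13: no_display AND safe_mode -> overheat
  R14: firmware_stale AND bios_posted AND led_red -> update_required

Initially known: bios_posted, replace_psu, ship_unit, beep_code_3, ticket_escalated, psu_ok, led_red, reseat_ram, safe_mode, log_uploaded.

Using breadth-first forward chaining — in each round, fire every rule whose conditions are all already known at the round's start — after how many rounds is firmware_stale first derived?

Round 1: R1 [ship_unit AND ticket_escalated AND replace_psu -> driver_loaded]; R2 [safe_mode AND psu_ok -> cable_seated]; R5 [psu_ok AND reseat_ram -> power_on]; R10 [safe_mode -> fan_spinning]. Adds driver_loaded, cable_seated, power_on, fan_spinning.
Round 2: R3 [fan_spinning -> network_up]; R4 [driver_loaded AND power_on AND beep_code_3 -> no_display]. Adds network_up, no_display.
Round 3: R13 [no_display AND safe_mode -> overheat]. Adds overheat.
Round 4: R6 [overheat AND network_up AND bios_posted -> firmware_stale]. Adds firmware_stale.
firmware_stale first appears in round 4.

4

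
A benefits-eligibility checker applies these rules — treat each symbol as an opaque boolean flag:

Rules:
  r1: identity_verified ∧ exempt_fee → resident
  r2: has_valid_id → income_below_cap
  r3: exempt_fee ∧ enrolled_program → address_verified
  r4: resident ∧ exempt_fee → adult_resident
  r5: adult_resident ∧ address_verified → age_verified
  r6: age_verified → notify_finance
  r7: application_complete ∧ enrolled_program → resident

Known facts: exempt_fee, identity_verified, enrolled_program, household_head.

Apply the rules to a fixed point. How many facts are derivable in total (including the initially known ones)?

9

Round 1: r1 [identity_verified ∧ exempt_fee → resident]; r3 [exempt_fee ∧ enrolled_program → address_verified]. Adds resident, address_verified.
Round 2: r4 [resident ∧ exempt_fee → adult_resident]. Adds adult_resident.
Round 3: r5 [adult_resident ∧ address_verified → age_verified]. Adds age_verified.
Round 4: r6 [age_verified → notify_finance]. Adds notify_finance.
Closure: {address_verified, adult_resident, age_verified, enrolled_program, exempt_fee, household_head, identity_verified, notify_finance, resident} — 9 facts.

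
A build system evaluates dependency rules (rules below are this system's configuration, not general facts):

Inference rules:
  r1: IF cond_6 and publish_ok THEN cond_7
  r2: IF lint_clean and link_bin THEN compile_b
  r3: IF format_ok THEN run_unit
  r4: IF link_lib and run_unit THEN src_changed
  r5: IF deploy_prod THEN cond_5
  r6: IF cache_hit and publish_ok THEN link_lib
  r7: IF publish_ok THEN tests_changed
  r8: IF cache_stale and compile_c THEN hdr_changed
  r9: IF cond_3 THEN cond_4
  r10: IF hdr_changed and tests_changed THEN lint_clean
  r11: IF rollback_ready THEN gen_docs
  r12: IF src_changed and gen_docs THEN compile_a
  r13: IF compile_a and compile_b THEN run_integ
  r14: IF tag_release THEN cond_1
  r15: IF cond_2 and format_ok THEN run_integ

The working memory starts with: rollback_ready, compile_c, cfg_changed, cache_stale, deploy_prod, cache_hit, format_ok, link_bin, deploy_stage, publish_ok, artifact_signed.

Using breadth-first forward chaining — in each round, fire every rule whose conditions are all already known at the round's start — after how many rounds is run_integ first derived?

Round 1: r3 [IF format_ok THEN run_unit]; r5 [IF deploy_prod THEN cond_5]; r6 [IF cache_hit and publish_ok THEN link_lib]; r7 [IF publish_ok THEN tests_changed]; r8 [IF cache_stale and compile_c THEN hdr_changed]; r11 [IF rollback_ready THEN gen_docs]. Adds run_unit, cond_5, link_lib, tests_changed, hdr_changed, gen_docs.
Round 2: r4 [IF link_lib and run_unit THEN src_changed]; r10 [IF hdr_changed and tests_changed THEN lint_clean]. Adds src_changed, lint_clean.
Round 3: r2 [IF lint_clean and link_bin THEN compile_b]; r12 [IF src_changed and gen_docs THEN compile_a]. Adds compile_b, compile_a.
Round 4: r13 [IF compile_a and compile_b THEN run_integ]. Adds run_integ.
run_integ first appears in round 4.

4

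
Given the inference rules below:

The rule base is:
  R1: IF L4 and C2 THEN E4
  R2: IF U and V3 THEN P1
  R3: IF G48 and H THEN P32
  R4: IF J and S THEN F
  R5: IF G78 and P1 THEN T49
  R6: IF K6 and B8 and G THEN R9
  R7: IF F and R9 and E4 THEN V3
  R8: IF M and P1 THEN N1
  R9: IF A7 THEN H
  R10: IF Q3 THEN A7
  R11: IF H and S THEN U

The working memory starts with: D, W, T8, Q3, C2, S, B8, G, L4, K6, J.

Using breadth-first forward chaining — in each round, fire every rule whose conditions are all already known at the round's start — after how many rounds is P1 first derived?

4

Round 1 fires R1, R4, R6, R10, giving E4, F, R9, A7.
Round 2 fires R7, R9, giving V3, H.
Round 3 fires R11, giving U.
Round 4 fires R2, giving P1.
P1 first appears in round 4.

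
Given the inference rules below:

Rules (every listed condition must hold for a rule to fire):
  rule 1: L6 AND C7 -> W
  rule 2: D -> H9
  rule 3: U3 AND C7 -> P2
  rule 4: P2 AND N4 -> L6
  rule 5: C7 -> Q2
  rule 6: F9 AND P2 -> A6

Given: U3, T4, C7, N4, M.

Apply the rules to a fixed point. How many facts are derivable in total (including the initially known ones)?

Round 1 — rule 3, rule 5, derive P2, Q2.
Round 2 — rule 4, derive L6.
Round 3 — rule 1, derive W.
Closure: {C7, L6, M, N4, P2, Q2, T4, U3, W} — 9 facts.

9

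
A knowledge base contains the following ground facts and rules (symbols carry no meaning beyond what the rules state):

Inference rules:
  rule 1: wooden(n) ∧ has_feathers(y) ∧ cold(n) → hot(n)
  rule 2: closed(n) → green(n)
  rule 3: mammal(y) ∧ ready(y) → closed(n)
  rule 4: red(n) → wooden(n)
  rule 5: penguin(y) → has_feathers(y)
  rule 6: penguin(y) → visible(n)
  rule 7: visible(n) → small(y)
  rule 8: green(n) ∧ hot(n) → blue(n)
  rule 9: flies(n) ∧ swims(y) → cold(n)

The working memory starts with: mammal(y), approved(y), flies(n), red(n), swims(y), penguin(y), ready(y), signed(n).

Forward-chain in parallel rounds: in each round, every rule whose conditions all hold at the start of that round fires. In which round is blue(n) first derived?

[1] rule 3 [mammal(y) ∧ ready(y) → closed(n)]; rule 4 [red(n) → wooden(n)]; rule 5 [penguin(y) → has_feathers(y)]; rule 6 [penguin(y) → visible(n)]; rule 9 [flies(n) ∧ swims(y) → cold(n)]. ⇒ new: closed(n), wooden(n), has_feathers(y), visible(n), cold(n).
[2] rule 1 [wooden(n) ∧ has_feathers(y) ∧ cold(n) → hot(n)]; rule 2 [closed(n) → green(n)]; rule 7 [visible(n) → small(y)]. ⇒ new: hot(n), green(n), small(y).
[3] rule 8 [green(n) ∧ hot(n) → blue(n)]. ⇒ new: blue(n).
blue(n) first appears in round 3.

3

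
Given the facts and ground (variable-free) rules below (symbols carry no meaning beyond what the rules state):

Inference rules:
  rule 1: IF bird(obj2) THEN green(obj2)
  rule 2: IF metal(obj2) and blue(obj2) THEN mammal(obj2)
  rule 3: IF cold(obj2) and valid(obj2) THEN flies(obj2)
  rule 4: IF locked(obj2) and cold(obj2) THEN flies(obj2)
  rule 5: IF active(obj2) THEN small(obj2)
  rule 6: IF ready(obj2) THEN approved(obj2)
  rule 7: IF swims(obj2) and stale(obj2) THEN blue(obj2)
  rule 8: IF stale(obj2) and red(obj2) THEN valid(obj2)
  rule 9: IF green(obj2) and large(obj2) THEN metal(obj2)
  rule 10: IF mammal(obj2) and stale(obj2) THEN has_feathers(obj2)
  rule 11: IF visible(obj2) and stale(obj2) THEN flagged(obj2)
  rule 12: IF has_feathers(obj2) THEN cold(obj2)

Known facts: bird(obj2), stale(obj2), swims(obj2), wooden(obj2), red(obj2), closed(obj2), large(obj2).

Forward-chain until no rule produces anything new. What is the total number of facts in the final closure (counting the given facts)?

Round 1: rule 1 [IF bird(obj2) THEN green(obj2)]; rule 7 [IF swims(obj2) and stale(obj2) THEN blue(obj2)]; rule 8 [IF stale(obj2) and red(obj2) THEN valid(obj2)]. Adds green(obj2), blue(obj2), valid(obj2).
Round 2: rule 9 [IF green(obj2) and large(obj2) THEN metal(obj2)]. Adds metal(obj2).
Round 3: rule 2 [IF metal(obj2) and blue(obj2) THEN mammal(obj2)]. Adds mammal(obj2).
Round 4: rule 10 [IF mammal(obj2) and stale(obj2) THEN has_feathers(obj2)]. Adds has_feathers(obj2).
Round 5: rule 12 [IF has_feathers(obj2) THEN cold(obj2)]. Adds cold(obj2).
Round 6: rule 3 [IF cold(obj2) and valid(obj2) THEN flies(obj2)]. Adds flies(obj2).
Closure: {bird(obj2), blue(obj2), closed(obj2), cold(obj2), flies(obj2), green(obj2), has_feathers(obj2), large(obj2), mammal(obj2), metal(obj2), red(obj2), stale(obj2), swims(obj2), valid(obj2), wooden(obj2)} — 15 facts.

15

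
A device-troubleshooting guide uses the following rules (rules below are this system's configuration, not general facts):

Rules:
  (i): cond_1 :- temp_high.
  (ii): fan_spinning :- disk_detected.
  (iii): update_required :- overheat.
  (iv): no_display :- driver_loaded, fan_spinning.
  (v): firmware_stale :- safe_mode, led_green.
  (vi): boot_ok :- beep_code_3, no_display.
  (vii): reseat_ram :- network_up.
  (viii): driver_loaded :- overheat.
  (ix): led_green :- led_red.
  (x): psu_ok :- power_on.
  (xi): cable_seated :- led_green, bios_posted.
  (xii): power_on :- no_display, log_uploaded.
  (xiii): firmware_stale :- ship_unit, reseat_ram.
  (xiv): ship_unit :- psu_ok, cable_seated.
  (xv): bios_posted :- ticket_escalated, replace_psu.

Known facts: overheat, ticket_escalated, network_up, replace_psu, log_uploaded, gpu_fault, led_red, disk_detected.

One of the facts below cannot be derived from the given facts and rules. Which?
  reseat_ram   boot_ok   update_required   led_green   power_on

Round 1 fires (ii), (iii), (vii), (viii), (ix), (xv), giving fan_spinning, update_required, reseat_ram, driver_loaded, led_green, bios_posted.
Round 2 fires (iv), (xi), giving no_display, cable_seated.
Round 3 fires (xii), giving power_on.
Round 4 fires (x), giving psu_ok.
Round 5 fires (xiv), giving ship_unit.
Round 6 fires (xiii), giving firmware_stale.
Derived: reseat_ram (round 1), led_green (round 1), power_on (round 3), update_required (round 1). boot_ok never appears in any round.

boot_ok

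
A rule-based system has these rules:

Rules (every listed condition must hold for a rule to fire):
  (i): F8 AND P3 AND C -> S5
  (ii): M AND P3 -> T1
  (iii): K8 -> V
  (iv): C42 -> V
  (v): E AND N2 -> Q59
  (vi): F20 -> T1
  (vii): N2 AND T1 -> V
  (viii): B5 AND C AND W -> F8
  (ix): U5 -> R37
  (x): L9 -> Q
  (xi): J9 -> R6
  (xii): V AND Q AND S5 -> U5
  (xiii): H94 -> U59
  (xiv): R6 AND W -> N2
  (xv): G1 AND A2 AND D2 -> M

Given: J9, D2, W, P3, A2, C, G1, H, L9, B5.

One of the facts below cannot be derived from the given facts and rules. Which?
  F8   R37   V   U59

U59

Round 1 — (viii), (x), (xi), (xv), derive F8, Q, R6, M.
Round 2 — (i), (ii), (xiv), derive S5, T1, N2.
Round 3 — (vii), derive V.
Round 4 — (xii), derive U5.
Round 5 — (ix), derive R37.
Derived: V (round 3), R37 (round 5), F8 (round 1). U59 never appears in any round.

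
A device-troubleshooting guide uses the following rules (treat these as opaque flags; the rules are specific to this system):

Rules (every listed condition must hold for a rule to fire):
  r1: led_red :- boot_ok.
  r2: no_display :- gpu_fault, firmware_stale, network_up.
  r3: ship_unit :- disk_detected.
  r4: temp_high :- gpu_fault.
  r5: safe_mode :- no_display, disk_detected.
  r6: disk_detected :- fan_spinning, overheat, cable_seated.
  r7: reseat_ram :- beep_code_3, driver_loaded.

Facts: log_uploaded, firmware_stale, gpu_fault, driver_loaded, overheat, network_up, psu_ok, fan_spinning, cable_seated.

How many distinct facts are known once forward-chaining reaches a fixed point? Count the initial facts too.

Round 1: r2 [no_display :- gpu_fault, firmware_stale, network_up.]; r4 [temp_high :- gpu_fault.]; r6 [disk_detected :- fan_spinning, overheat, cable_seated.]. New: no_display, temp_high, disk_detected.
Round 2: r3 [ship_unit :- disk_detected.]; r5 [safe_mode :- no_display, disk_detected.]. New: ship_unit, safe_mode.
Closure: {cable_seated, disk_detected, driver_loaded, fan_spinning, firmware_stale, gpu_fault, log_uploaded, network_up, no_display, overheat, psu_ok, safe_mode, ship_unit, temp_high} — 14 facts.

14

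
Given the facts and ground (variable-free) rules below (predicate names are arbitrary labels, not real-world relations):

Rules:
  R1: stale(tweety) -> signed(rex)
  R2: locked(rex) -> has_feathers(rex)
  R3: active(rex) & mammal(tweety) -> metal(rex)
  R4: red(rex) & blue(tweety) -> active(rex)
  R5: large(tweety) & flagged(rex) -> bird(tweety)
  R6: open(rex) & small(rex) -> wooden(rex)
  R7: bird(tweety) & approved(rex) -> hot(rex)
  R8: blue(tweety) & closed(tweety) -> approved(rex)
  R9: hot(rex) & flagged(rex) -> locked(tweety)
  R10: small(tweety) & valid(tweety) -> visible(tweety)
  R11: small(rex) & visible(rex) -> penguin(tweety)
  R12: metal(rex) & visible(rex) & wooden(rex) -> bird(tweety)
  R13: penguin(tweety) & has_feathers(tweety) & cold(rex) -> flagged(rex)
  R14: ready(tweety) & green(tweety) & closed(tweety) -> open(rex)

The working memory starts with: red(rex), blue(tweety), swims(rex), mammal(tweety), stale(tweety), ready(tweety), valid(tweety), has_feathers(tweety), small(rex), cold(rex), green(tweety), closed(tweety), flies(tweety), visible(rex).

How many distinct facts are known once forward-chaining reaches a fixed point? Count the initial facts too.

25

Round 1: R1 [stale(tweety) -> signed(rex)]; R4 [red(rex) & blue(tweety) -> active(rex)]; R8 [blue(tweety) & closed(tweety) -> approved(rex)]; R11 [small(rex) & visible(rex) -> penguin(tweety)]; R14 [ready(tweety) & green(tweety) & closed(tweety) -> open(rex)]. Adds signed(rex), active(rex), approved(rex), penguin(tweety), open(rex).
Round 2: R3 [active(rex) & mammal(tweety) -> metal(rex)]; R6 [open(rex) & small(rex) -> wooden(rex)]; R13 [penguin(tweety) & has_feathers(tweety) & cold(rex) -> flagged(rex)]. Adds metal(rex), wooden(rex), flagged(rex).
Round 3: R12 [metal(rex) & visible(rex) & wooden(rex) -> bird(tweety)]. Adds bird(tweety).
Round 4: R7 [bird(tweety) & approved(rex) -> hot(rex)]. Adds hot(rex).
Round 5: R9 [hot(rex) & flagged(rex) -> locked(tweety)]. Adds locked(tweety).
Closure: {active(rex), approved(rex), bird(tweety), blue(tweety), closed(tweety), cold(rex), flagged(rex), flies(tweety), green(tweety), has_feathers(tweety), hot(rex), locked(tweety), mammal(tweety), metal(rex), open(rex), penguin(tweety), ready(tweety), red(rex), signed(rex), small(rex), stale(tweety), swims(rex), valid(tweety), visible(rex), wooden(rex)} — 25 facts.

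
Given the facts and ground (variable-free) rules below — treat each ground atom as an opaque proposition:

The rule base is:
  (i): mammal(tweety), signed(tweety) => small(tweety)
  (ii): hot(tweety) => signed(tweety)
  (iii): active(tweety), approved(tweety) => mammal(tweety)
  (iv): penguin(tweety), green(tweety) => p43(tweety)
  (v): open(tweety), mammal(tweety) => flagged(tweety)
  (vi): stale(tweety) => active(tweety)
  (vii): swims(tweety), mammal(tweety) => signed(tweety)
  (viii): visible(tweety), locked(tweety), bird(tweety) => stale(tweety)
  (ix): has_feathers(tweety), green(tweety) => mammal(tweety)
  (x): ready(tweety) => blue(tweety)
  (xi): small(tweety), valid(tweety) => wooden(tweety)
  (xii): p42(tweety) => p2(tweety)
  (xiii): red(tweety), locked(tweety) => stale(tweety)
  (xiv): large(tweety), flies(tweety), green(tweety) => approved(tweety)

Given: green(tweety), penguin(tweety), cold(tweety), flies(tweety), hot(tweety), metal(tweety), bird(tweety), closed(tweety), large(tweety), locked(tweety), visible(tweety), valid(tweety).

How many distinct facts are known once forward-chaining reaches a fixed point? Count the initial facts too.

20

Round 1: (ii) [hot(tweety) => signed(tweety)]; (iv) [penguin(tweety), green(tweety) => p43(tweety)]; (viii) [visible(tweety), locked(tweety), bird(tweety) => stale(tweety)]; (xiv) [large(tweety), flies(tweety), green(tweety) => approved(tweety)]. New: signed(tweety), p43(tweety), stale(tweety), approved(tweety).
Round 2: (vi) [stale(tweety) => active(tweety)]. New: active(tweety).
Round 3: (iii) [active(tweety), approved(tweety) => mammal(tweety)]. New: mammal(tweety).
Round 4: (i) [mammal(tweety), signed(tweety) => small(tweety)]. New: small(tweety).
Round 5: (xi) [small(tweety), valid(tweety) => wooden(tweety)]. New: wooden(tweety).
Closure: {active(tweety), approved(tweety), bird(tweety), closed(tweety), cold(tweety), flies(tweety), green(tweety), hot(tweety), large(tweety), locked(tweety), mammal(tweety), metal(tweety), p43(tweety), penguin(tweety), signed(tweety), small(tweety), stale(tweety), valid(tweety), visible(tweety), wooden(tweety)} — 20 facts.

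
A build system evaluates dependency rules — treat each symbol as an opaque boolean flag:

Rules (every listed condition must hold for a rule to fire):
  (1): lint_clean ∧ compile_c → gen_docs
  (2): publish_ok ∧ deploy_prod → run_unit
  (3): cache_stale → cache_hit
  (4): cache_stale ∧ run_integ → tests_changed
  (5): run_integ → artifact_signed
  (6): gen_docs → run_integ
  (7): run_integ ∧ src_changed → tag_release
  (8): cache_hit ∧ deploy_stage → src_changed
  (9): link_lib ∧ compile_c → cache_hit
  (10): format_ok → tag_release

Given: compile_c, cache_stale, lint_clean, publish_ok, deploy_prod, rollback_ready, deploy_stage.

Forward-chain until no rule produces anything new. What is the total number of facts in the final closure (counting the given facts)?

15

Round 1 — (1), (2), (3), derive gen_docs, run_unit, cache_hit.
Round 2 — (6), (8), derive run_integ, src_changed.
Round 3 — (4), (5), (7), derive tests_changed, artifact_signed, tag_release.
Closure: {artifact_signed, cache_hit, cache_stale, compile_c, deploy_prod, deploy_stage, gen_docs, lint_clean, publish_ok, rollback_ready, run_integ, run_unit, src_changed, tag_release, tests_changed} — 15 facts.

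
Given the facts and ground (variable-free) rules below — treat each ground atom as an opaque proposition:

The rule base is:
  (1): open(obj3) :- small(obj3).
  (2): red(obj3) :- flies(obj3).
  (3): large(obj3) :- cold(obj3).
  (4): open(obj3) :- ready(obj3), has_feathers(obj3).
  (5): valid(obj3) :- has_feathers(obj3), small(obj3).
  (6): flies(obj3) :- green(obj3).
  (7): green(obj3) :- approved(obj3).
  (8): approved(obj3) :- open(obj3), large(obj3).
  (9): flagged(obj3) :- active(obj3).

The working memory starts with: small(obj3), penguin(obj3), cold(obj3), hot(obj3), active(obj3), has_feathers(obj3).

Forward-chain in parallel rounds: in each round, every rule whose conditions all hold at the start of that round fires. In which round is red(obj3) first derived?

5

Round 1: (1) [open(obj3) :- small(obj3).]; (3) [large(obj3) :- cold(obj3).]; (5) [valid(obj3) :- has_feathers(obj3), small(obj3).]; (9) [flagged(obj3) :- active(obj3).]. Adds open(obj3), large(obj3), valid(obj3), flagged(obj3).
Round 2: (8) [approved(obj3) :- open(obj3), large(obj3).]. Adds approved(obj3).
Round 3: (7) [green(obj3) :- approved(obj3).]. Adds green(obj3).
Round 4: (6) [flies(obj3) :- green(obj3).]. Adds flies(obj3).
Round 5: (2) [red(obj3) :- flies(obj3).]. Adds red(obj3).
red(obj3) first appears in round 5.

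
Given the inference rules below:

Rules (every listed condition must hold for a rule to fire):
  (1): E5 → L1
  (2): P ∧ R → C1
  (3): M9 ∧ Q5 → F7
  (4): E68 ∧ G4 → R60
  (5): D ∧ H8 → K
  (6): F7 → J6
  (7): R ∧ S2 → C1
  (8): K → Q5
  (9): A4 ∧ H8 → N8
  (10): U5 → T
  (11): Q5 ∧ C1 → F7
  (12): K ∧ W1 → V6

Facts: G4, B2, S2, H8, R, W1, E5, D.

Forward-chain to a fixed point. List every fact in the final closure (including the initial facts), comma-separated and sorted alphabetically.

B2, C1, D, E5, F7, G4, H8, J6, K, L1, Q5, R, S2, V6, W1

[1] (1) [E5 → L1]; (5) [D ∧ H8 → K]; (7) [R ∧ S2 → C1]. ⇒ new: L1, K, C1.
[2] (8) [K → Q5]; (12) [K ∧ W1 → V6]. ⇒ new: Q5, V6.
[3] (11) [Q5 ∧ C1 → F7]. ⇒ new: F7.
[4] (6) [F7 → J6]. ⇒ new: J6.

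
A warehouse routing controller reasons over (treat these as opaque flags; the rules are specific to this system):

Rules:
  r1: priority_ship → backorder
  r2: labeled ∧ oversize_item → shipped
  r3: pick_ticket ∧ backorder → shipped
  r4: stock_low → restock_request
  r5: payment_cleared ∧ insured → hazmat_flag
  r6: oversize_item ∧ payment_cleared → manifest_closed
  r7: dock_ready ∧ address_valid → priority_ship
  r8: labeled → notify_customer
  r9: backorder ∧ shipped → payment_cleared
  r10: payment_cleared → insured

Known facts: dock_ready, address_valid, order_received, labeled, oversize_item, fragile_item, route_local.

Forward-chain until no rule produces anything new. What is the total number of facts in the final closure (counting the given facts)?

15

Round 1 fires r2, r7, r8, giving shipped, priority_ship, notify_customer.
Round 2 fires r1, giving backorder.
Round 3 fires r9, giving payment_cleared.
Round 4 fires r6, r10, giving manifest_closed, insured.
Round 5 fires r5, giving hazmat_flag.
Closure: {address_valid, backorder, dock_ready, fragile_item, hazmat_flag, insured, labeled, manifest_closed, notify_customer, order_received, oversize_item, payment_cleared, priority_ship, route_local, shipped} — 15 facts.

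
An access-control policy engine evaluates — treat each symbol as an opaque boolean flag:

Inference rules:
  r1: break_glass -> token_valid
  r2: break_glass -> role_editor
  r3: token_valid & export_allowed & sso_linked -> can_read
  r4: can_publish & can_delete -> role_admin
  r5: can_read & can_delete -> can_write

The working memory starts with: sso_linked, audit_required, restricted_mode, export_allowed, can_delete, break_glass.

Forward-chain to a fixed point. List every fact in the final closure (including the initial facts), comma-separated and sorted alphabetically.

Round 1 fires r1, r2, giving token_valid, role_editor.
Round 2 fires r3, giving can_read.
Round 3 fires r5, giving can_write.

audit_required, break_glass, can_delete, can_read, can_write, export_allowed, restricted_mode, role_editor, sso_linked, token_valid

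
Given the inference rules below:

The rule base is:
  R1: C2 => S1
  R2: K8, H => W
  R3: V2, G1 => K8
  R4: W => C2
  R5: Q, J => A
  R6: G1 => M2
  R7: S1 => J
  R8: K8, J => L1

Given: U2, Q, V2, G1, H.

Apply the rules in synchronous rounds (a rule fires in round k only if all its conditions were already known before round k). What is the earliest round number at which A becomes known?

6

Round 1 fires R3, R6, giving K8, M2.
Round 2 fires R2, giving W.
Round 3 fires R4, giving C2.
Round 4 fires R1, giving S1.
Round 5 fires R7, giving J.
Round 6 fires R5, R8, giving A, L1.
A first appears in round 6.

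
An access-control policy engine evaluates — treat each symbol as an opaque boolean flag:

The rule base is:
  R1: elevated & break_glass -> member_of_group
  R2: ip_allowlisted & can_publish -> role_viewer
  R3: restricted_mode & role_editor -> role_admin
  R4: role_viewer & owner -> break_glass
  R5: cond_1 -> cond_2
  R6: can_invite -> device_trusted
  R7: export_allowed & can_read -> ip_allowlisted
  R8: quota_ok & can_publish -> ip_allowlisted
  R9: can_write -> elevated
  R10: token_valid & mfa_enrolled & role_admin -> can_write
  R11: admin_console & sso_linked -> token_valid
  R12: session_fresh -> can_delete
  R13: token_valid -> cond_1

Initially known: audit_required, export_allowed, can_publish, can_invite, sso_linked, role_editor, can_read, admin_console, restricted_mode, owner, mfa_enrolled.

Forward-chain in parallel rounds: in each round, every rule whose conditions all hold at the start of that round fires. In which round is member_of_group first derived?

4

Round 1 fires R3, R6, R7, R11, giving role_admin, device_trusted, ip_allowlisted, token_valid.
Round 2 fires R2, R10, R13, giving role_viewer, can_write, cond_1.
Round 3 fires R4, R5, R9, giving break_glass, cond_2, elevated.
Round 4 fires R1, giving member_of_group.
member_of_group first appears in round 4.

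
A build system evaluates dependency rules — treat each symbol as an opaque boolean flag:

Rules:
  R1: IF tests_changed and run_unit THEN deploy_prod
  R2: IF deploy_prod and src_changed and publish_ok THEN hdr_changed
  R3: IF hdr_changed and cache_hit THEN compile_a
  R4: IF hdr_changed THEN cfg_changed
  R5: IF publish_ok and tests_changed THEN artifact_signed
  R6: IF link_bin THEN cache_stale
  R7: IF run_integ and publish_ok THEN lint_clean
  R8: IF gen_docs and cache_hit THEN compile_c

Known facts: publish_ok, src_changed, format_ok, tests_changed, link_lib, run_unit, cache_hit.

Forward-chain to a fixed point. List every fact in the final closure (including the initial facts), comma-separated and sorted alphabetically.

artifact_signed, cache_hit, cfg_changed, compile_a, deploy_prod, format_ok, hdr_changed, link_lib, publish_ok, run_unit, src_changed, tests_changed

Round 1: R1 [IF tests_changed and run_unit THEN deploy_prod]; R5 [IF publish_ok and tests_changed THEN artifact_signed]. Adds deploy_prod, artifact_signed.
Round 2: R2 [IF deploy_prod and src_changed and publish_ok THEN hdr_changed]. Adds hdr_changed.
Round 3: R3 [IF hdr_changed and cache_hit THEN compile_a]; R4 [IF hdr_changed THEN cfg_changed]. Adds compile_a, cfg_changed.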